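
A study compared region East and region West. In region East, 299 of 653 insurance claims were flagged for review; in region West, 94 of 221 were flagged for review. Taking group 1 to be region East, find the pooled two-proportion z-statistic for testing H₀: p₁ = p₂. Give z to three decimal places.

z = 0.841

p̂₁ = 299/653 = 0.45789, p̂₂ = 94/221 = 0.42534.
Pooled p̂ = (299+94)/(653+221) = 393/874 = 0.44966.
Pooled SE = √[0.2474656·0.00605628] ≈ 0.038713.
z = 0.03255/0.038713 = 0.841.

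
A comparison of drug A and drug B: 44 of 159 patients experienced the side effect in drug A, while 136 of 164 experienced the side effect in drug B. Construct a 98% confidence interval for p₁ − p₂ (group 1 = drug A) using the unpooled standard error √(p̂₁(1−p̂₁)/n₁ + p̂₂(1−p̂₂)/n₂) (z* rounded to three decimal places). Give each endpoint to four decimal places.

(-0.6597, -0.4454)

p̂₁ = 0.27673, p̂₂ = 0.82927, so the observed difference is -0.55254.
Unpooled SE = √(p̂₁(1−p̂₁)/n₁ + p̂₂(1−p̂₂)/n₂) = √(0.001258807 + 0.000863307) = 0.046066.
For 98% confidence, z* = 2.326. Margin of error = 0.10715.
Interval: -0.55254 ± 0.10715 → (-0.6597, -0.4454).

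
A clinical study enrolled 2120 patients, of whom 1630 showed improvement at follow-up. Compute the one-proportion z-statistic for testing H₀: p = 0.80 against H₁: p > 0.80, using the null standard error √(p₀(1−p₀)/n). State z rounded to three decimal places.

z = -3.584

p̂ = 1630/2120 = 0.76887.
Null standard error: √(0.80·0.20/2120) = √0.000075472 = 0.008687.
z = (p̂ − p₀)/SE = (0.76887 − 0.80)/0.008687 = -3.584.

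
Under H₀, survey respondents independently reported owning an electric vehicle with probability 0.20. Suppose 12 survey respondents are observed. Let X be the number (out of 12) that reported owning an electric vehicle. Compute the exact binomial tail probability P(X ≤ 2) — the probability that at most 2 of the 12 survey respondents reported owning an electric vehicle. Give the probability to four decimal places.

X is binomial with n = 12 and p = 0.20.
P(X ≤ 2) = C(12,0)·0.20^0·0.80^12 + C(12,1)·0.20^1·0.80^11 + C(12,2)·0.20^2·0.80^10.
= 0.068719 + 0.206158 + 0.283468 = 0.5583.

P = 0.5583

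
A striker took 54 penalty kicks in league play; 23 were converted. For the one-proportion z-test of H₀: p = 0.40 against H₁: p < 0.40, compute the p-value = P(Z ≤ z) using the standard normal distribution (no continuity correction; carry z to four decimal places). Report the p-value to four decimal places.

Sample proportion p̂ = 23/54 = 0.42593.
SE₀ = √(0.40·0.60/54) = 0.066667.
z = (p̂ − p₀)/SE = (23/54 − 0.40)/0.066667 ≈ 0.3889.
From the standard normal, P(Z ≤ z) = 0.6513.

p-value = 0.6513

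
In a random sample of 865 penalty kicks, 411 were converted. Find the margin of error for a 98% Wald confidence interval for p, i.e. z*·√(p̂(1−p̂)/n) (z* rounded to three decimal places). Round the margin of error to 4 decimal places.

ME = 0.0395

The sample proportion is 411/865 = 0.47514.
SE = √(p̂(1−p̂)/n) = √(0.249382/865) = 0.016979.
For 98% confidence, z* = 2.326.
So ME = 0.0395.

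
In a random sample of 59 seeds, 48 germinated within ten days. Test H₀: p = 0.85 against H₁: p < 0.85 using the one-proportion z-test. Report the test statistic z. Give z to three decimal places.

z = -0.784

The sample proportion is 48/59 = 0.81356.
Under H₀, SE = √(p₀(1−p₀)/n) = √(0.85·0.15/59) = √0.002161017 = 0.046487.
z = (p̂ − p₀)/SE = (0.81356 − 0.85)/0.046487 = -0.784.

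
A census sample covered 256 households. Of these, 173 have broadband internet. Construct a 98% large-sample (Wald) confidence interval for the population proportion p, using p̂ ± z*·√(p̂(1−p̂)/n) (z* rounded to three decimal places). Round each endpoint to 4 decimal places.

The sample proportion is 173/256 = 0.67578.
Standard error of p̂: √(0.219101/256) = √0.000855863 = 0.029255.
For 98% confidence, z* = 2.326.
Margin = 2.326·0.029255 = 0.06805.
CI: 0.67578 ± 0.06805 = (0.6077, 0.7438).

(0.6077, 0.7438)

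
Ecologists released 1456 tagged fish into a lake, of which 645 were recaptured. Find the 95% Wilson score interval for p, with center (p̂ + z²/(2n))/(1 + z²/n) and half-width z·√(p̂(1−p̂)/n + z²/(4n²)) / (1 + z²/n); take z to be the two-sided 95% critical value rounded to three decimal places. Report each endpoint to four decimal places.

(0.4177, 0.4686)

p̂ = 645/1456 = 0.44299; z = 1.960, so z² = 3.841600.
1 + z²/n = 1.002638.
Center = (0.44299 + 0.001319)/1.002638 = 0.44314.
Radicand: p̂(1−p̂)/n + z²/(4n²) = 0.000169471 + 0.000000453 = 0.000169924.
Half-width = z·√(radicand)/denom = 1.960·0.013036/1.002638 = 0.02548.
Interval: 0.44314 ± 0.02548 → (0.4177, 0.4686).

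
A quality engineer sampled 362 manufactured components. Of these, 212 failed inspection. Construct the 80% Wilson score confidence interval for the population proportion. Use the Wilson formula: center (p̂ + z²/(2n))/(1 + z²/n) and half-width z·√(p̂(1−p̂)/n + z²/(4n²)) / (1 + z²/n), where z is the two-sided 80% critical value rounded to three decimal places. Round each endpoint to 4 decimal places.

p̂ = 212/362 = 0.58564; z = 1.282, so z² = 1.643524.
Denominator 1 + z²/n = 1 + 1.643524/362 = 1.004540.
Center = (0.58564 + 0.002270)/1.004540 = 0.58525.
Radicand: p̂(1−p̂)/n + z²/(4n²) = 0.000670350 + 0.000003135 = 0.000673485.
Half-width = z·√(radicand)/denom = 1.282·0.025952/1.004540 = 0.03312.
CI: 0.58525 ± 0.03312 = (0.5521, 0.6184).

(0.5521, 0.6184)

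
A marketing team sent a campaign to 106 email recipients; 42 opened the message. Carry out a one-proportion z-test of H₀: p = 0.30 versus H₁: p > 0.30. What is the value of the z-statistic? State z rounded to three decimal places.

z = 2.162

With x = 42 successes in n = 106, p̂ = 0.39623.
Null standard error: √(0.30·0.70/106) = √0.001981132 = 0.044510.
z = (p̂ − p₀)/SE = (0.39623 − 0.30)/0.044510 = 2.162.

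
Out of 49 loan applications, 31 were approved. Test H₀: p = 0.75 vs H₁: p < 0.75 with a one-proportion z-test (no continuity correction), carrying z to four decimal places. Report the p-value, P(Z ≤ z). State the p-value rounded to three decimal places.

p-value = 0.029

With x = 31 successes in n = 49, p̂ = 0.63265.
Null standard error: √(0.75·0.25/49) = √0.003826531 = 0.061859.
Test statistic (full precision, shown to 4 dp): z = (31/49 − 0.75)/SE₀ ≈ -1.8970.
p-value = P(Z ≤ z) with z = -1.8970 → 0.029.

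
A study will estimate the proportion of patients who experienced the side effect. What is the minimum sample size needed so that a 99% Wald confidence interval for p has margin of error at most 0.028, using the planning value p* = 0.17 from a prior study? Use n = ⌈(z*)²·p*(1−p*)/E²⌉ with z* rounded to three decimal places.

For 99% confidence, z* = 2.576.
p*(1−p*) = 0.1411.
(z*)²·p*(1−p*)/E² = 6.635776·0.1411/0.000784 = 1194.270.
⌈1194.270⌉ = 1195.

n = 1195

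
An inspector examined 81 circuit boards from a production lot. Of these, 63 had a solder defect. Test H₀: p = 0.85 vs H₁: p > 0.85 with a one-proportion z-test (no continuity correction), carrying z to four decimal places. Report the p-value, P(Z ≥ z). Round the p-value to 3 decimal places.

The sample proportion is 63/81 = 0.77778.
Null standard error: √(0.85·0.15/81) = √0.001574074 = 0.039675.
z = (p̂ − p₀)/SE = (63/81 − 0.85)/0.039675 ≈ -1.8204.
p-value = P(Z ≥ z) with z = -1.8204 → 0.966.

p-value = 0.966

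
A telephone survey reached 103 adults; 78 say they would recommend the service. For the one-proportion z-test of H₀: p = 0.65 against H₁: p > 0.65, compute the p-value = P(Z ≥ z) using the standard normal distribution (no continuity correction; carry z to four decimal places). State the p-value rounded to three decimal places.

p-value = 0.011

Sample proportion p̂ = 78/103 = 0.75728.
Under H₀, SE = √(p₀(1−p₀)/n) = √(0.65·0.35/103) = √0.002208738 = 0.046997.
z = (p̂ − p₀)/SE = (78/103 − 0.65)/0.046997 ≈ 2.2827.
From the standard normal, P(Z ≥ z) = 0.011.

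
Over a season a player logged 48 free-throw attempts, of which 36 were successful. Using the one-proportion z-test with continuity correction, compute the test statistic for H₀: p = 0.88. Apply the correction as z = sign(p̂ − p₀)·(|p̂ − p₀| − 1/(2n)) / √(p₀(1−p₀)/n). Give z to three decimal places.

Sample proportion p̂ = 36/48 = 0.75000. p̂ − p₀ = -0.130000.
1/(2n) = 0.010417.
Corrected numerator: |-0.130000| − 0.010417 = 0.119583.
SE₀ = √(0.88·0.12/48) = 0.046904.
z = (−)0.119583/0.046904 = -2.550.

z = -2.550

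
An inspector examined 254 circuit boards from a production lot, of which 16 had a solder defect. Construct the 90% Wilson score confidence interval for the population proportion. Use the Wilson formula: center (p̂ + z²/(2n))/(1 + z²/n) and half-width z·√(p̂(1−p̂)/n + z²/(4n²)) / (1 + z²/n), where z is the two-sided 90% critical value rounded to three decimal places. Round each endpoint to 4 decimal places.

(0.0422, 0.0930)

p̂ = 16/254 = 0.06299; z = 1.645, so z² = 2.706025.
Denominator 1 + z²/n = 1 + 2.706025/254 = 1.010654.
Center = (0.06299 + 0.005327)/1.010654 = 0.06760.
Radicand: p̂(1−p̂)/n + z²/(4n²) = 0.000232378 + 0.000010486 = 0.000242864.
Half-width = z·√(radicand)/denom = 1.645·0.015584/1.010654 = 0.02537.
Interval: 0.06760 ± 0.02537 → (0.0422, 0.0930).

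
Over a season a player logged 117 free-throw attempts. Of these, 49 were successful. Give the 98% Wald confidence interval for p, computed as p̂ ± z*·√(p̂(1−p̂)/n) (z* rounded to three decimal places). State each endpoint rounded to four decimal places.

The sample proportion is 49/117 = 0.41880.
SE(p̂) = √(0.41880·0.58120/117) = 0.045611.
The 98% critical value is z* = 2.326.
Margin = 2.326·0.045611 = 0.10609.
Interval: 0.41880 ± 0.10609 → (0.3127, 0.5249).

(0.3127, 0.5249)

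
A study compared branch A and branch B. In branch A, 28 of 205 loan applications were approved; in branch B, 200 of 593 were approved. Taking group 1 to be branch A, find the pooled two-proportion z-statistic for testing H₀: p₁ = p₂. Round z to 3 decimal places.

z = -5.483

p̂₁ = 28/205 = 0.13659, p̂₂ = 200/593 = 0.33727.
Pooled p̂ = (28+200)/(205+593) = 228/798 = 0.28571.
Pooled SE = √[0.2040816·0.00656439] ≈ 0.036602.
z = -0.20068/0.036602 = -5.483.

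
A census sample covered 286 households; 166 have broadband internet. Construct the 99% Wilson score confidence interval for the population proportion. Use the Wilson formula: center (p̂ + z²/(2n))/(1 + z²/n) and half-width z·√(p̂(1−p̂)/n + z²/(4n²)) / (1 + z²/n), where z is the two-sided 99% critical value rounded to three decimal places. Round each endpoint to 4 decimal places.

(0.5043, 0.6529)

Here p̂ = 166/286 = 0.58042 and z = 2.576 (z² = 6.635776).
Denominator 1 + z²/n = 1 + 6.635776/286 = 1.023202.
Adjusted center: (0.58042 + z²/(2n))/1.023202 = 0.57860.
Radicand: p̂(1−p̂)/n + z²/(4n²) = 0.000851513 + 0.000020281 = 0.000871794.
Half-width = z·√(radicand)/denom = 2.576·0.029526/1.023202 = 0.07433.
So the interval runs from 0.5043 to 0.6529.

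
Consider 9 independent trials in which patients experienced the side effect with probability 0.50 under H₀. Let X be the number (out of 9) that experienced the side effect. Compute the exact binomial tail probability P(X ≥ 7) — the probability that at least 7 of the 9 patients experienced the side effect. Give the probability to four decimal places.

X ~ Binomial(n=9, p=0.50).
P(X ≥ 7) = C(9,7)·0.50^7·0.50^2 + C(9,8)·0.50^8·0.50^1 + C(9,9)·0.50^9·0.50^0.
= 0.070312 + 0.017578 + 0.001953 = 0.0898.

P = 0.0898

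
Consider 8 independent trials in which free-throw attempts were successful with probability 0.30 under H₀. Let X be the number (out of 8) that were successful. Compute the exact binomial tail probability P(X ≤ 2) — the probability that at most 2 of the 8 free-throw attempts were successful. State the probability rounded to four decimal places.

X is binomial with n = 8 and p = 0.30.
P(X ≤ 2) = C(8,0)·0.30^0·0.70^8 + C(8,1)·0.30^1·0.70^7 + C(8,2)·0.30^2·0.70^6.
= 0.057648 + 0.197650 + 0.296475 = 0.5518.

P = 0.5518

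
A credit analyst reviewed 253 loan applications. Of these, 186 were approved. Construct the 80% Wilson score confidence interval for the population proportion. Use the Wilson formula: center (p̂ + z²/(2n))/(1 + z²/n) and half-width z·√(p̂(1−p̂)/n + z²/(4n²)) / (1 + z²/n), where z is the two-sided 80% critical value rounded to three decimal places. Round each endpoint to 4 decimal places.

(0.6982, 0.7691)

p̂ = 186/253 = 0.73518; z = 1.282, so z² = 1.643524.
1 + z²/n = 1.006496.
Adjusted center: (0.73518 + z²/(2n))/1.006496 = 0.73366.
Radicand: p̂(1−p̂)/n + z²/(4n²) = 0.000769531 + 0.000006419 = 0.000775950.
Half-width = 1.282·√0.000775950/1.006496 = 0.03548.
So the interval runs from 0.6982 to 0.7691.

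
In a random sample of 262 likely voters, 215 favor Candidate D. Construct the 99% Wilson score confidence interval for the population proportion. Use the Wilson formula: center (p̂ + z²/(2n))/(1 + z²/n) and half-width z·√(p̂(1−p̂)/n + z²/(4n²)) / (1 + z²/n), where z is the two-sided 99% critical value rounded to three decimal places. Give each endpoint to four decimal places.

Here p̂ = 215/262 = 0.82061 and z = 2.576 (z² = 6.635776).
Denominator 1 + z²/n = 1 + 6.635776/262 = 1.025327.
Adjusted center: (0.82061 + z²/(2n))/1.025327 = 0.81269.
Radicand: p̂(1−p̂)/n + z²/(4n²) = 0.000561866 + 0.000024167 = 0.000586033.
Half-width = z·√(radicand)/denom = 2.576·0.024208/1.025327 = 0.06082.
So the interval runs from 0.7519 to 0.8735.

(0.7519, 0.8735)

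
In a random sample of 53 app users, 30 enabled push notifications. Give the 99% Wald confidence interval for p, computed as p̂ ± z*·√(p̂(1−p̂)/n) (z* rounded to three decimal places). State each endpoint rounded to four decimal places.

p̂ = 30/53 = 0.56604.
Standard error of p̂: √(0.245639/53) = √0.004634698 = 0.068079.
The 99% critical value is z* = 2.576.
Margin of error: 2.576 × 0.068079 = 0.17537.
Interval: 0.56604 ± 0.17537 → (0.3907, 0.7414).

(0.3907, 0.7414)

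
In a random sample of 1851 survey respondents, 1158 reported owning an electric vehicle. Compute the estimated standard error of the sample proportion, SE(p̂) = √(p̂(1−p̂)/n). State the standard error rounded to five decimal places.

p̂ = 1158/1851 = 0.62561.
p̂(1−p̂) = 0.62561·0.37439 = 0.234222.
SE = √(0.234222/1851) = √0.000126538 = 0.01125.

SE = 0.01125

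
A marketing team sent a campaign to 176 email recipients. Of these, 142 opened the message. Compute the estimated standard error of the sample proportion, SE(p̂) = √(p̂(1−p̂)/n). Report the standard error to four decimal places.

The sample proportion is 142/176 = 0.80682.
p̂(1−p̂) = 0.80682·0.19318 = 0.155861.
SE = √(0.155861/176) = 0.0298.

SE = 0.0298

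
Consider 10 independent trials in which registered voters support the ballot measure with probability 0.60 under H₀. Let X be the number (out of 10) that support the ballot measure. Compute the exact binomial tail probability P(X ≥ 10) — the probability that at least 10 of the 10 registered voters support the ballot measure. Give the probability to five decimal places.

X ~ Binomial(n=10, p=0.60).
P(X ≥ 10) = C(10,10)·0.60^10·0.40^0.
= 0.006047 = 0.00605.

P = 0.00605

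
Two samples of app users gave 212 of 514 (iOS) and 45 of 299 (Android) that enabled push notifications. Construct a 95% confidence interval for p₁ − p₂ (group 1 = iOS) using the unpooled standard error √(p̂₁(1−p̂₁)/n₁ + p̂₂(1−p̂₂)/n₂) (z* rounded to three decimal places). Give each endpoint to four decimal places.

p̂₁ = 0.41245, p̂₂ = 0.15050, so the observed difference is 0.26195.
Unpooled SE = √(p̂₁(1−p̂₁)/n₁ + p̂₂(1−p̂₂)/n₂) = √(0.000471469 + 0.000427595) = 0.029984.
The 95% critical value is z* = 1.960. Margin of error = 0.05877.
CI: 0.26195 ± 0.05877 = (0.2032, 0.3207).

(0.2032, 0.3207)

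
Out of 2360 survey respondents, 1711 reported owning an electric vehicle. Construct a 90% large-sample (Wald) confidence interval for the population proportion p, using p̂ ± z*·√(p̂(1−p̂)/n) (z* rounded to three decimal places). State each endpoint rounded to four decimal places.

The sample proportion is 1711/2360 = 0.72500.
SE(p̂) = √(0.72500·0.27500/2360) = 0.009191.
For 90% confidence, z* = 1.645.
Margin of error: 1.645 × 0.009191 = 0.01512.
CI: 0.72500 ± 0.01512 = (0.7099, 0.7401).

(0.7099, 0.7401)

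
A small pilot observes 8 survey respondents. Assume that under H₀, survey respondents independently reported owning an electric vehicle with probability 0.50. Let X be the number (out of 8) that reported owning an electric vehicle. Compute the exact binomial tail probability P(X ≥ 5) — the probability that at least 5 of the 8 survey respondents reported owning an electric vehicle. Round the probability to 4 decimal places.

X ~ Binomial(n=8, p=0.50).
P(X ≥ 5) = C(8,5)·0.50^5·0.50^3 + C(8,6)·0.50^6·0.50^2 + C(8,7)·0.50^7·0.50^1 + C(8,8)·0.50^8·0.50^0.
= 0.218750 + 0.109375 + 0.031250 + 0.003906 = 0.3633.

P = 0.3633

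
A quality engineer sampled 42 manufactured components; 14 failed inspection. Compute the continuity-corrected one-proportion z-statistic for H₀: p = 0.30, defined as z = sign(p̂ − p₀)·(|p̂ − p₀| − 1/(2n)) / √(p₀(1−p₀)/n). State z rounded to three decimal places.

p̂ = 14/42 = 0.33333. p̂ − p₀ = 0.033333.
1/(2n) = 0.011905.
Corrected numerator: |0.033333| − 0.011905 = 0.021428.
Under H₀, SE = √(p₀(1−p₀)/n) = √(0.30·0.70/42) = √0.005000000 = 0.070711.
z = +0.021428/0.070711 = 0.303.

z = 0.303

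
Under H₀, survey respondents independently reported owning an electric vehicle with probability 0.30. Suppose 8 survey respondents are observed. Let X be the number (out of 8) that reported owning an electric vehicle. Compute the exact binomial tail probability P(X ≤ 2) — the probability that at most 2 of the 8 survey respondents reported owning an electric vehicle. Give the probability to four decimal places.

P = 0.5518

X is binomial with n = 8 and p = 0.30.
P(X ≤ 2) = C(8,0)·0.30^0·0.70^8 + C(8,1)·0.30^1·0.70^7 + C(8,2)·0.30^2·0.70^6.
= 0.057648 + 0.197650 + 0.296475 = 0.5518.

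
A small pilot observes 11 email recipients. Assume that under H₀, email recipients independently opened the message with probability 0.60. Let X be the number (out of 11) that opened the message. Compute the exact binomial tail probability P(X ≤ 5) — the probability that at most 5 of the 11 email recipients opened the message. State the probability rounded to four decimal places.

X is binomial with n = 11 and p = 0.60.
P(X ≤ 5) = Σ_{j=0}^{5} C(11,j)·0.60^j·0.40^{11−j}.
= 0.000042 + 0.000692 + 0.005190 + 0.023357 + 0.070071 + 0.147149 = 0.2465.

P = 0.2465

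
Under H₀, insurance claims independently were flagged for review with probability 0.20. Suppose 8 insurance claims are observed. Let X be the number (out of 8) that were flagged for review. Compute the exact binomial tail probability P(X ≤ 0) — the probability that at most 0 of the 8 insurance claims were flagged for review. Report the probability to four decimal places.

X ~ Binomial(n=8, p=0.20).
P(X ≤ 0) = C(8,0)·0.20^0·0.80^8.
= 0.167772 = 0.1678.

P = 0.1678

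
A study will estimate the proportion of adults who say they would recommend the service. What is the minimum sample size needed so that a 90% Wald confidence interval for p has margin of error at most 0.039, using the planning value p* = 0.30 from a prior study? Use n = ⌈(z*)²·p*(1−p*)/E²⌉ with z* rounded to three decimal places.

z* = 1.645 at the 90% level.
p*(1−p*) = 0.30·0.70 = 0.2100.
Required n before rounding: 2.706025 × 0.2100 / 0.039² = 373.613.
⌈373.613⌉ = 374.

n = 374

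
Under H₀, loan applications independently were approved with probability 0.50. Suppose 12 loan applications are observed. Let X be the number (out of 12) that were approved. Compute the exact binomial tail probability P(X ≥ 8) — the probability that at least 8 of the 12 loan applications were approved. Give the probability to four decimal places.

P = 0.1938

X ~ Binomial(n=12, p=0.50).
P(X ≥ 8) = Σ_{j=8}^{12} C(12,j)·0.50^j·0.50^{12−j}.
= 0.120850 + 0.053711 + 0.016113 + 0.002930 + 0.000244 = 0.1938.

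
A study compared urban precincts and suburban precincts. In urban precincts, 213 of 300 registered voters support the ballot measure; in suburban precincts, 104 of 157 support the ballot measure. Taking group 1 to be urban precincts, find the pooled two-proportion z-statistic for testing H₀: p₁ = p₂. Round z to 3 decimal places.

Sample proportions: p̂₁ = 213/300 = 0.71000 and p̂₂ = 104/157 = 0.66242.
Pooling: p̂ = 317/457 = 0.69365.
Pooled SE = √[0.2124980·0.00970276] ≈ 0.045407.
z = (p̂₁ − p̂₂)/SE = (0.71000 − 0.66242)/0.045407 = 0.04758/0.045407 = 1.048.

z = 1.048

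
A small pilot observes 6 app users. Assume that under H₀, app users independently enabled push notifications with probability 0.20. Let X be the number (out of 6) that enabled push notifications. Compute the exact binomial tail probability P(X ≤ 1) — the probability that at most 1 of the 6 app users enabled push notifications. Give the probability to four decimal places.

P = 0.6554

X is binomial with n = 6 and p = 0.20.
P(X ≤ 1) = C(6,0)·0.20^0·0.80^6 + C(6,1)·0.20^1·0.80^5.
= 0.262144 + 0.393216 = 0.6554.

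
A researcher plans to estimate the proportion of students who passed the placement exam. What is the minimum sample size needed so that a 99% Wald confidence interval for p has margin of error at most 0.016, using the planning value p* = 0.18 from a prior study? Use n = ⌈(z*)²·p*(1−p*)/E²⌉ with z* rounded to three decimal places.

n = 3826

The 99% critical value is z* = 2.576.
p*(1−p*) = 0.1476.
(z*)²·p*(1−p*)/E² = 6.635776·0.1476/0.000256 = 3825.940.
Rounding up, n = 3826.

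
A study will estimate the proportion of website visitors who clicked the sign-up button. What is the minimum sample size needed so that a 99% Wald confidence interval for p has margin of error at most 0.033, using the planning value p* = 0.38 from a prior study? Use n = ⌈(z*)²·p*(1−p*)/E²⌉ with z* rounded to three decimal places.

n = 1436

The 99% critical value is z* = 2.576.
p*(1−p*) = 0.2356.
(z*)²·p*(1−p*)/E² = 6.635776·0.2356/0.001089 = 1435.619.
⌈1435.619⌉ = 1436.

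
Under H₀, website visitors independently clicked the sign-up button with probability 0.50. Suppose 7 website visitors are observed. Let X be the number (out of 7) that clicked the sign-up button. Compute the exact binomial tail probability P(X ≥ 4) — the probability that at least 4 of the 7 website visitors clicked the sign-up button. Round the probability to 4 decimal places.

X ~ Binomial(n=7, p=0.50).
P(X ≥ 4) = C(7,4)·0.50^4·0.50^3 + C(7,5)·0.50^5·0.50^2 + C(7,6)·0.50^6·0.50^1 + C(7,7)·0.50^7·0.50^0.
= 0.273438 + 0.164062 + 0.054688 + 0.007812 = 0.5000.

P = 0.5000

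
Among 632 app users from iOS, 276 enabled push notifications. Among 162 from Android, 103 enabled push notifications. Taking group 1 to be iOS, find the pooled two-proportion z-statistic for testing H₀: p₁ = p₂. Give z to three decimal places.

z = -4.526

Sample proportions: p̂₁ = 276/632 = 0.43671 and p̂₂ = 103/162 = 0.63580.
Pooling: p̂ = 379/794 = 0.47733.
SE = √[p̂(1−p̂)(1/n₁+1/n₂)] = √[0.47733·0.52267·(1/632+1/162)] ≈ 0.043986.
z = -0.19909/0.043986 = -4.526.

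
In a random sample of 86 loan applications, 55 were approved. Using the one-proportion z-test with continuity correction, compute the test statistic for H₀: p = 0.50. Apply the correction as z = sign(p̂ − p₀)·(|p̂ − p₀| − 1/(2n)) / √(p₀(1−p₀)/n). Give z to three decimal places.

z = 2.480

The sample proportion is 55/86 = 0.63953. p̂ − p₀ = 0.139535.
Continuity correction 1/(2n) = 1/172 = 0.005814.
Corrected numerator: |0.139535| − 0.005814 = 0.133721.
SE₀ = √(0.50·0.50/86) = 0.053916.
z = +0.133721/0.053916 = 2.480.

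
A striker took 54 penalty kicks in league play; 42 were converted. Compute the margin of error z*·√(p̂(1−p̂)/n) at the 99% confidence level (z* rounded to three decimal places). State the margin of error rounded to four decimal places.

Sample proportion p̂ = 42/54 = 0.77778.
SE = √(p̂(1−p̂)/n) = √(0.172840/54) = 0.056575.
z* = 2.576 at the 99% level.
So ME = 0.1457.

ME = 0.1457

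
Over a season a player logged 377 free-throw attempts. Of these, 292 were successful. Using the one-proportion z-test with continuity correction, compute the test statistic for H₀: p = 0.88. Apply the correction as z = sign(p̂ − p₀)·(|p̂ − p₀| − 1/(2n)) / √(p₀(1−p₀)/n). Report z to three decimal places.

z = -6.222

Sample proportion p̂ = 292/377 = 0.77454. p̂ − p₀ = -0.105464.
Continuity correction 1/(2n) = 1/754 = 0.001326.
Corrected numerator: |-0.105464| − 0.001326 = 0.104138.
SE₀ = √(0.88·0.12/377) = 0.016736.
z = −0.104138/0.016736 = -6.222.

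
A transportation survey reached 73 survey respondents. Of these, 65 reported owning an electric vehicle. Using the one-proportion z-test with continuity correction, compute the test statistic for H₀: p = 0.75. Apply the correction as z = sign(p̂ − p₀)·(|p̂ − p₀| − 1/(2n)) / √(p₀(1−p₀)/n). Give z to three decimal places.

Sample proportion p̂ = 65/73 = 0.89041. p̂ − p₀ = 0.140411.
1/(2n) = 0.006849.
Corrected numerator: |0.140411| − 0.006849 = 0.133562.
Null standard error: √(0.75·0.25/73) = √0.002568493 = 0.050680.
z = +0.133562/0.050680 = 2.635.

z = 2.635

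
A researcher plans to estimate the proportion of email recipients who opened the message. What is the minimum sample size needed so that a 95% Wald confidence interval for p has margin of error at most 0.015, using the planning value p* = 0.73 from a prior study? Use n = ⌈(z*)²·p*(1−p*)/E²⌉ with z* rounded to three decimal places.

z* = 1.960 at the 95% level.
p*(1−p*) = 0.73·0.27 = 0.1971.
(z*)²·p*(1−p*)/E² = 3.841600·0.1971/0.000225 = 3365.242.
Rounding up, n = 3366.

n = 3366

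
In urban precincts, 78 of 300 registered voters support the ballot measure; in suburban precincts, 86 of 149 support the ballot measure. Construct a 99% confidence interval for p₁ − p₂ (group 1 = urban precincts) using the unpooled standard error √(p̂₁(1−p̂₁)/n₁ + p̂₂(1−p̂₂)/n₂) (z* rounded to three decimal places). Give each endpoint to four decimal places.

(-0.4402, -0.1942)

p̂₁ = 0.26000, p̂₂ = 0.57718, so the observed difference is -0.31718.
Unpooled SE = √(p̂₁(1−p̂₁)/n₁ + p̂₂(1−p̂₂)/n₂) = √(0.000641333 + 0.001637873) = 0.047741.
For 99% confidence, z* = 2.576. Margin of error = 0.12298.
CI: -0.31718 ± 0.12298 = (-0.4402, -0.1942).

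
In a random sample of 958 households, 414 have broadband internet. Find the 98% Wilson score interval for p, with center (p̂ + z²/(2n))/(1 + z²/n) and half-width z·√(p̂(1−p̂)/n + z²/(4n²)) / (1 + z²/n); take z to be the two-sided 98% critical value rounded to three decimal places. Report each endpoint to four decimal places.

Here p̂ = 414/958 = 0.43215 and z = 2.326 (z² = 5.410276).
1 + z²/n = 1.005647.
Adjusted center: (0.43215 + z²/(2n))/1.005647 = 0.43253.
Radicand: p̂(1−p̂)/n + z²/(4n²) = 0.000256155 + 0.000001474 = 0.000257629.
Half-width = z·√(radicand)/denom = 2.326·0.016051/1.005647 = 0.03712.
CI: 0.43253 ± 0.03712 = (0.3954, 0.4697).

(0.3954, 0.4697)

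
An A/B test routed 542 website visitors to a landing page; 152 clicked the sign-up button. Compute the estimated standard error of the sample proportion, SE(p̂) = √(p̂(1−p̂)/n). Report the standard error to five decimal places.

Sample proportion p̂ = 152/542 = 0.28044.
p̂(1−p̂) = 0.201793.
SE = √(0.201793/542) = √0.000372312 = 0.01930.

SE = 0.01930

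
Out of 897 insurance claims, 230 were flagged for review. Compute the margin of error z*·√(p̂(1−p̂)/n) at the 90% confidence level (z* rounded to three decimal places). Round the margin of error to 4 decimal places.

ME = 0.0240

With x = 230 successes in n = 897, p̂ = 0.25641.
SE(p̂) = √(0.25641·0.74359/897) = 0.014579.
The 90% critical value is z* = 1.645.
ME = 1.645·0.014579 = 0.0240.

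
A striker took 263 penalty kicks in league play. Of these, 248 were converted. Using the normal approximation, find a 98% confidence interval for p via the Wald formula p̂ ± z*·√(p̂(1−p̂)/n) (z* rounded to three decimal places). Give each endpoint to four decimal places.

(0.9097, 0.9762)

Sample proportion p̂ = 248/263 = 0.94297.
Standard error of p̂: √(0.053781/263) = √0.000204492 = 0.014300.
The 98% critical value is z* = 2.326.
Margin = 2.326·0.014300 = 0.03326.
CI: 0.94297 ± 0.03326 = (0.9097, 0.9762).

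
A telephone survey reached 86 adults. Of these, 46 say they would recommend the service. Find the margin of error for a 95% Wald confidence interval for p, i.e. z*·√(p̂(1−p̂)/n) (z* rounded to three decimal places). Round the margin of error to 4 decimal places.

ME = 0.1054

Sample proportion p̂ = 46/86 = 0.53488.
SE(p̂) = √(0.53488·0.46512/86) = 0.053785.
For 95% confidence, z* = 1.960.
So ME = 0.1054.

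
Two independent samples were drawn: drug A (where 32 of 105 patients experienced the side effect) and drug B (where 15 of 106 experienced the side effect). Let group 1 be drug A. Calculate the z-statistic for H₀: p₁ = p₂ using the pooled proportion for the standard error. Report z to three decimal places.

p̂₁ = 32/105 = 0.30476, p̂₂ = 15/106 = 0.14151.
Pooling: p̂ = 47/211 = 0.22275.
Pooled SE = √[0.1731318·0.01895777] ≈ 0.057290.
z = (p̂₁ − p̂₂)/SE = (0.30476 − 0.14151)/0.057290 = 0.16325/0.057290 = 2.850.

z = 2.850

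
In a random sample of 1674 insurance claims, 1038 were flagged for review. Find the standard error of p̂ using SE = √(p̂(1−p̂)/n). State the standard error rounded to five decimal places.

With x = 1038 successes in n = 1674, p̂ = 0.62007.
p̂(1−p̂) = 0.235583.
SE = √(0.235583/1674) = 0.01186.

SE = 0.01186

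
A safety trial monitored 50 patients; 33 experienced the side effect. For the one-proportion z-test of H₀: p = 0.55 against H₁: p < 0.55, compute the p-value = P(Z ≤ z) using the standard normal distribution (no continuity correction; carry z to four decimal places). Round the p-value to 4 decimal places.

p̂ = 33/50 = 0.66000.
SE₀ = √(0.55·0.45/50) = 0.070356.
Test statistic (full precision, shown to 4 dp): z = (33/50 − 0.55)/SE₀ ≈ 1.5635.
From the standard normal, P(Z ≤ z) = 0.9410.

p-value = 0.9410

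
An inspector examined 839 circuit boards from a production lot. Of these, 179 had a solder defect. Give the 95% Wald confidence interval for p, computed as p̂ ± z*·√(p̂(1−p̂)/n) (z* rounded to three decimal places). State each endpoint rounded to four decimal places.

Sample proportion p̂ = 179/839 = 0.21335.
SE(p̂) = √(0.21335·0.78665/839) = 0.014143.
z* = 1.960 at the 95% level.
Margin of error: 1.960 × 0.014143 = 0.02772.
Interval: 0.21335 ± 0.02772 → (0.1856, 0.2411).

(0.1856, 0.2411)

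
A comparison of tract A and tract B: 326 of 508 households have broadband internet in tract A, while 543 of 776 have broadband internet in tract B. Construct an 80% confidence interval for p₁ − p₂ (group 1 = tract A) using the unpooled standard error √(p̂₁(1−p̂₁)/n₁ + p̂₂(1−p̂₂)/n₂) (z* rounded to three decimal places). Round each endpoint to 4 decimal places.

p̂₁ = 326/508 = 0.64173, p̂₂ = 543/776 = 0.69974; p̂₁ − p̂₂ = -0.05801.
Unpooled SE = √(p̂₁(1−p̂₁)/n₁ + p̂₂(1−p̂₂)/n₂) = √(0.000452583 + 0.000270751) = 0.026895.
z* = 1.282 at the 80% level. Margin = 1.282·0.026895 = 0.03448.
CI: -0.05801 ± 0.03448 = (-0.0925, -0.0235).

(-0.0925, -0.0235)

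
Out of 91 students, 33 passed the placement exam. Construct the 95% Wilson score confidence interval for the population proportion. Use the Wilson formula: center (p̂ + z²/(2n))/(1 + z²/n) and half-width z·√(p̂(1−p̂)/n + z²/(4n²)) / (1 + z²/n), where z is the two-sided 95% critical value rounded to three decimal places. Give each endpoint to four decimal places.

(0.2713, 0.4651)

Here p̂ = 33/91 = 0.36264 and z = 1.960 (z² = 3.841600).
1 + z²/n = 1.042215.
Center = (0.36264 + 0.021108)/1.042215 = 0.36820.
Radicand: p̂(1−p̂)/n + z²/(4n²) = 0.002539907 + 0.000115976 = 0.002655883.
Half-width = 1.960·√0.002655883/1.042215 = 0.09692.
So the interval runs from 0.2713 to 0.4651.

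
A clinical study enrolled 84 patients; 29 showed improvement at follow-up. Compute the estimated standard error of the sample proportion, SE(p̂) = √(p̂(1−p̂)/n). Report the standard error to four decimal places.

SE = 0.0519

With x = 29 successes in n = 84, p̂ = 0.34524.
p̂(1−p̂) = 0.226049.
SE = √(0.226049/84) = 0.0519.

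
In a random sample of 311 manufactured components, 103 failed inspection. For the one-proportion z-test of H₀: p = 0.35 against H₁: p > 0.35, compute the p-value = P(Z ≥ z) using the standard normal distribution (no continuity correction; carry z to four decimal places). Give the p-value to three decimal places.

p-value = 0.757

Sample proportion p̂ = 103/311 = 0.33119.
Null standard error: √(0.35·0.65/311) = √0.000731511 = 0.027046.
z = (p̂ − p₀)/SE = (103/311 − 0.35)/0.027046 ≈ -0.6955.
From the standard normal, P(Z ≥ z) = 0.757.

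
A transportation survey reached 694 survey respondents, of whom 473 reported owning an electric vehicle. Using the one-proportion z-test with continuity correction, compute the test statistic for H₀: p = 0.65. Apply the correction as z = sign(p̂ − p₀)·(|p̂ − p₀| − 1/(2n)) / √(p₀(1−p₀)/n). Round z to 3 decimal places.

z = 1.703

With x = 473 successes in n = 694, p̂ = 0.68156. p̂ − p₀ = 0.031556.
Continuity correction 1/(2n) = 1/1388 = 0.000720.
Corrected numerator: |0.031556| − 0.000720 = 0.030836.
SE₀ = √(0.65·0.35/694) = 0.018106.
z = +0.030836/0.018106 = 1.703.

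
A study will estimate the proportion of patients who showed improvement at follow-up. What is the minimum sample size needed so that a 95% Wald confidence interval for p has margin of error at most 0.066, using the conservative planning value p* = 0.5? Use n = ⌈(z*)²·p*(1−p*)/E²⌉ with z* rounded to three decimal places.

n = 221

For 95% confidence, z* = 1.960.
p*(1−p*) = 0.50·0.50 = 0.2500.
Required n before rounding: 3.841600 × 0.2500 / 0.066² = 220.478.
⌈220.478⌉ = 221.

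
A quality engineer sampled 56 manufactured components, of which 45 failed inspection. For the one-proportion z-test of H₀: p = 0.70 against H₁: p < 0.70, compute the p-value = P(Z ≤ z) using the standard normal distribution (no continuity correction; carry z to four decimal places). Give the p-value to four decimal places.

p-value = 0.9546

Sample proportion p̂ = 45/56 = 0.80357.
SE₀ = √(0.70·0.30/56) = 0.061237.
Test statistic (full precision, shown to 4 dp): z = (45/56 − 0.70)/SE₀ ≈ 1.6913.
p-value = P(Z ≤ z) with z = 1.6913 → 0.9546.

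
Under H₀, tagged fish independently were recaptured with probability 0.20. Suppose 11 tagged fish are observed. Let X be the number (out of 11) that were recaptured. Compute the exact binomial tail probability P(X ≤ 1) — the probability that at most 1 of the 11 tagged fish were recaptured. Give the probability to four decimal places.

P = 0.3221

X is binomial with n = 11 and p = 0.20.
P(X ≤ 1) = C(11,0)·0.20^0·0.80^11 + C(11,1)·0.20^1·0.80^10.
= 0.085899 + 0.236223 = 0.3221.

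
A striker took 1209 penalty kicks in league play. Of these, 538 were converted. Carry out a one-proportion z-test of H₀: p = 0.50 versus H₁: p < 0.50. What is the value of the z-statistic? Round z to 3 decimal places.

With x = 538 successes in n = 1209, p̂ = 0.44500.
SE₀ = √(0.50·0.50/1209) = 0.014380.
z = (p̂ − p₀)/SE = (0.44500 − 0.50)/0.014380 = -3.825.

z = -3.825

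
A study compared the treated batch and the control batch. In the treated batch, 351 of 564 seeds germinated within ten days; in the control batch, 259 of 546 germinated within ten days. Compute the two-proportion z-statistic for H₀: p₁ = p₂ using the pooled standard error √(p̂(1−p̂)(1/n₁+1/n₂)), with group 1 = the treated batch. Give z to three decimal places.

Sample proportions: p̂₁ = 351/564 = 0.62234 and p̂₂ = 259/546 = 0.47436.
Pooled p̂ = (351+259)/(564+546) = 610/1110 = 0.54955.
SE = √[p̂(1−p̂)(1/n₁+1/n₂)] = √[0.54955·0.45045·(1/564+1/546)] ≈ 0.029871.
z = (p̂₁ − p̂₂)/SE = (0.62234 − 0.47436)/0.029871 = 0.14798/0.029871 = 4.954.

z = 4.954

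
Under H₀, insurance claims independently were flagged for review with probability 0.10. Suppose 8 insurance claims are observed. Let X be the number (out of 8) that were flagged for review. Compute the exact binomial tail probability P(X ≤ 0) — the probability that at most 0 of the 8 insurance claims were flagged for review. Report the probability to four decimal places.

X ~ Binomial(n=8, p=0.10).
P(X ≤ 0) = C(8,0)·0.10^0·0.90^8.
= 0.430467 = 0.4305.

P = 0.4305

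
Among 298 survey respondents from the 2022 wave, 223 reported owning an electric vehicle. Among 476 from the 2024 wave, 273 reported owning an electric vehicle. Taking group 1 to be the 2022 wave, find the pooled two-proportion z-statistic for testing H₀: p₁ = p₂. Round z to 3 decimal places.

p̂₁ = 223/298 = 0.74832, p̂₂ = 273/476 = 0.57353.
Pooling: p̂ = 496/774 = 0.64083.
Pooled SE = √[0.2301678·0.00545655] ≈ 0.035439.
z = 0.17479/0.035439 = 4.932.

z = 4.932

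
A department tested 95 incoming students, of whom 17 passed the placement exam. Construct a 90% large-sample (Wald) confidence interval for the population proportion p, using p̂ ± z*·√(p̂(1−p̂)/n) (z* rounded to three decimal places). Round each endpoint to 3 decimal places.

(0.114, 0.244)

The sample proportion is 17/95 = 0.17895.
SE(p̂) = √(0.17895·0.82105/95) = 0.039327.
The 90% critical value is z* = 1.645.
Margin of error: 1.645 × 0.039327 = 0.06469.
Interval: 0.17895 ± 0.06469 → (0.114, 0.244).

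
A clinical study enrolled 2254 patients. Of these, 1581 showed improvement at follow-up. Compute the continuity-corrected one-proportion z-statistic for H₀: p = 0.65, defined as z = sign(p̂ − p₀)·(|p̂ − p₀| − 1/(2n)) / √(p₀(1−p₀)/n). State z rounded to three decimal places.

Sample proportion p̂ = 1581/2254 = 0.70142. p̂ − p₀ = 0.051420.
1/(2n) = 0.000222.
Corrected numerator: |0.051420| − 0.000222 = 0.051198.
Under H₀, SE = √(p₀(1−p₀)/n) = √(0.65·0.35/2254) = √0.000100932 = 0.010046.
z = (+)0.051198/0.010046 = 5.096.

z = 5.096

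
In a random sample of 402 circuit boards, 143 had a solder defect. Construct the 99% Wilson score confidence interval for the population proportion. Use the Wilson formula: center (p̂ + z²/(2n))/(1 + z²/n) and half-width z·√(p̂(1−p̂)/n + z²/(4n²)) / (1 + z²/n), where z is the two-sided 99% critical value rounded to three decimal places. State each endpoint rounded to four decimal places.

(0.2970, 0.4191)

p̂ = 143/402 = 0.35572; z = 2.576, so z² = 6.635776.
1 + z²/n = 1.016507.
Center = (0.35572 + 0.008253)/1.016507 = 0.35806.
Radicand: p̂(1−p̂)/n + z²/(4n²) = 0.000570109 + 0.000010265 = 0.000580374.
Half-width = 2.576·√0.000580374/1.016507 = 0.06105.
So the interval runs from 0.2970 to 0.4191.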